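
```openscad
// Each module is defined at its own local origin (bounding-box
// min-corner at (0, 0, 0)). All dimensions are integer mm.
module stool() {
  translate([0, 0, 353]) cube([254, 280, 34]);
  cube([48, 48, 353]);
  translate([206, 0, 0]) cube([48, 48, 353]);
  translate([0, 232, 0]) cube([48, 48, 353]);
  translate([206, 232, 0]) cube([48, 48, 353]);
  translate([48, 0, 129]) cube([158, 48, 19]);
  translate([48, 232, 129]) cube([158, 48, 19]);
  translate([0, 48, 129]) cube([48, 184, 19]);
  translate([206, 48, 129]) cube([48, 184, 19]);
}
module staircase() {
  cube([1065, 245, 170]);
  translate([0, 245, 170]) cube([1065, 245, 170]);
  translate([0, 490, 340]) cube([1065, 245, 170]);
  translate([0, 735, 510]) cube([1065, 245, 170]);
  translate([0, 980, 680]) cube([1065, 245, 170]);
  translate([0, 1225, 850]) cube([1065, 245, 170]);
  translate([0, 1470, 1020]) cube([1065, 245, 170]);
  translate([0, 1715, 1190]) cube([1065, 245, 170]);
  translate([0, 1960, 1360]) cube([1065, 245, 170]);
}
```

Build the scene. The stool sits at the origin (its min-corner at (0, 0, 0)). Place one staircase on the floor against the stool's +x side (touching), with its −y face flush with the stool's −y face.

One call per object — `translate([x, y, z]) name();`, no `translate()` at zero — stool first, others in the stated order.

stool();
translate([254, 0, 0]) staircase();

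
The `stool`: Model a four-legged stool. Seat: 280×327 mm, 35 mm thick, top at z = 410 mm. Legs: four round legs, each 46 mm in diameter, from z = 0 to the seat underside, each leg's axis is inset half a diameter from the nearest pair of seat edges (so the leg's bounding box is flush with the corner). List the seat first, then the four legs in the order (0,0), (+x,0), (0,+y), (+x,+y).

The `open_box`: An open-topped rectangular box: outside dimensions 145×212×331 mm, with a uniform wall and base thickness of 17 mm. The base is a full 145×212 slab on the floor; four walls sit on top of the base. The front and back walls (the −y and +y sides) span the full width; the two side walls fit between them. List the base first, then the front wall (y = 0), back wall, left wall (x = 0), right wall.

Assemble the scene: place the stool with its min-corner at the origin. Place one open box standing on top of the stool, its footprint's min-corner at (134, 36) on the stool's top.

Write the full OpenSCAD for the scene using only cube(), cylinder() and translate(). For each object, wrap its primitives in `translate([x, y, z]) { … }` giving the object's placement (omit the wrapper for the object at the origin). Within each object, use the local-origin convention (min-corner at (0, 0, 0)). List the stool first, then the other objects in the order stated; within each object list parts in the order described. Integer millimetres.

translate([0, 0, 375]) cube([280, 327, 35]);
translate([23, 23, 0]) cylinder(h = 375, r = 23);
translate([257, 23, 0]) cylinder(h = 375, r = 23);
translate([23, 304, 0]) cylinder(h = 375, r = 23);
translate([257, 304, 0]) cylinder(h = 375, r = 23);
translate([134, 36, 410]) {
  cube([145, 212, 17]);
  translate([0, 0, 17]) cube([145, 17, 314]);
  translate([0, 195, 17]) cube([145, 17, 314]);
  translate([0, 17, 17]) cube([17, 178, 314]);
  translate([128, 17, 17]) cube([17, 178, 314]);
}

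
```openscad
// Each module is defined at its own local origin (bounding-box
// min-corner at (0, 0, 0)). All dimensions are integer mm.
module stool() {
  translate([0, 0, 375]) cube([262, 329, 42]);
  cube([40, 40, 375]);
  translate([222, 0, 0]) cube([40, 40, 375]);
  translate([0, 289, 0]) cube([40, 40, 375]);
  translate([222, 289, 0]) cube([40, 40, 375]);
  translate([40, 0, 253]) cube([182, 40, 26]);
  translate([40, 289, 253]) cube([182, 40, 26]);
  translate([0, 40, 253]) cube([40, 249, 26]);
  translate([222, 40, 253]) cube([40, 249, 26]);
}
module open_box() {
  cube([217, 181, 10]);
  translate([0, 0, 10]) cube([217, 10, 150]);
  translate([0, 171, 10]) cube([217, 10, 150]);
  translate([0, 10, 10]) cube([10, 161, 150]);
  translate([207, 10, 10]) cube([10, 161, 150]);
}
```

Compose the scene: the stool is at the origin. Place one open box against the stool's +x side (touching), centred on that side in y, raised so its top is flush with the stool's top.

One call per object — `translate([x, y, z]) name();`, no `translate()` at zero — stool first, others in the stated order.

stool();
translate([262, 74, 257]) open_box();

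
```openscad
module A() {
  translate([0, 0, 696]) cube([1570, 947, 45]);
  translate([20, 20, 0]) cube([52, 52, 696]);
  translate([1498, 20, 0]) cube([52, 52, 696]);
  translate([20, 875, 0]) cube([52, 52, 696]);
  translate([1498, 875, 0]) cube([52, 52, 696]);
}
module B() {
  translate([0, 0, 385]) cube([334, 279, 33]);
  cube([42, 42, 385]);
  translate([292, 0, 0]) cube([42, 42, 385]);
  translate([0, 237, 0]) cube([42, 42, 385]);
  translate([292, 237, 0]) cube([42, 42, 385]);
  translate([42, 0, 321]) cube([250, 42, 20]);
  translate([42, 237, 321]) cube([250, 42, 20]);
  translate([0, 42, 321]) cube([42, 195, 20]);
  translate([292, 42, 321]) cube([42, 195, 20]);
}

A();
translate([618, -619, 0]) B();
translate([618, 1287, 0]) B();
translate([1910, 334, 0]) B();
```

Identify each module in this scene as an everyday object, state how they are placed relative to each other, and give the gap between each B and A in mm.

Each stool's nearest face is 340 mm from the table's bounding box.

A is a table. B is a stool. Three stools sit around the table at the −y, +y, +x sides. The gap between each stool and the table is 340 mm.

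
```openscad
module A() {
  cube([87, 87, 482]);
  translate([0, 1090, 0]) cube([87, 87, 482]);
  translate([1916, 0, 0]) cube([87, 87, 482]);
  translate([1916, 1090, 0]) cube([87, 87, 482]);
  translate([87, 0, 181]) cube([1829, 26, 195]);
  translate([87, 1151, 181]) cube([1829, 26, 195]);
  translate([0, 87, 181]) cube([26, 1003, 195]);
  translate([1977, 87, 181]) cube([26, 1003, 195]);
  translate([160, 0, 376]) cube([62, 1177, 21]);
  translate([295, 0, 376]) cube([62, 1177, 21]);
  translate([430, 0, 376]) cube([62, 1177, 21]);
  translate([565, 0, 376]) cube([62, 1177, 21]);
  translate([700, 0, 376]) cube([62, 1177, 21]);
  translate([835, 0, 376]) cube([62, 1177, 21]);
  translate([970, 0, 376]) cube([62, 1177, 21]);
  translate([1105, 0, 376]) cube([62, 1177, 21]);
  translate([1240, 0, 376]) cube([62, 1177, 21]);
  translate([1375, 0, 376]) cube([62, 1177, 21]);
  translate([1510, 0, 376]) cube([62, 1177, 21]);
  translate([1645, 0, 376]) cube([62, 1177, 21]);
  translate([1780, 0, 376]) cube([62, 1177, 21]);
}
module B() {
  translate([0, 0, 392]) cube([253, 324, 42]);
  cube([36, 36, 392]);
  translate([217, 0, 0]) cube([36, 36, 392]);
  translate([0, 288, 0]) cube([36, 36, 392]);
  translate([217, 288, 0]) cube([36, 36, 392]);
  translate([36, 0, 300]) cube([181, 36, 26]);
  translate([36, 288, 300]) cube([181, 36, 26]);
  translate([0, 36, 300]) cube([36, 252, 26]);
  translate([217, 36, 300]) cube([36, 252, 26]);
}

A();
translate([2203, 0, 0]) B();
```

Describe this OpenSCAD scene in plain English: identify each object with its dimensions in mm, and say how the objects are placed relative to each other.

A is a bed frame 2003 mm long (x) by 1177 mm wide (y). Four 87×87 mm corner posts, 482 mm tall, at the corners of the footprint. Four rails of 26 mm thickness and 195 mm height run between adjacent posts with their undersides at z = 181 mm, their outer faces flush with the outside of the frame (the two x-running rails run between the posts' inner faces; the two y-running rails run between the posts' inner faces). 13 slats, each 62 mm wide (x) and 21 mm thick, lie across the top of the two x-running rails, running the full 1177 mm width of the frame in y; the slats are evenly spaced along x between the inner faces of the end posts with equal gaps (rounded down to the nearest mm) at the −x end and between each pair — any rounding remainder accumulates at the +x end.

B is a simple wooden stool: a rectangular seat 253 mm (x) by 324 mm (y), 42 mm thick, top face at z = 434 mm, on four square legs, each 36×36 mm in cross-section. The legs rest on z = 0, each flush with a corner of the seat. Four stretchers, 36 mm wide and 26 mm tall, connect adjacent legs with their undersides at z = 300 mm, each running between the inner faces of the legs it joins and aligned with the legs' outer faces on the other axis.

The stool is on the floor beside the bed frame on its +x side.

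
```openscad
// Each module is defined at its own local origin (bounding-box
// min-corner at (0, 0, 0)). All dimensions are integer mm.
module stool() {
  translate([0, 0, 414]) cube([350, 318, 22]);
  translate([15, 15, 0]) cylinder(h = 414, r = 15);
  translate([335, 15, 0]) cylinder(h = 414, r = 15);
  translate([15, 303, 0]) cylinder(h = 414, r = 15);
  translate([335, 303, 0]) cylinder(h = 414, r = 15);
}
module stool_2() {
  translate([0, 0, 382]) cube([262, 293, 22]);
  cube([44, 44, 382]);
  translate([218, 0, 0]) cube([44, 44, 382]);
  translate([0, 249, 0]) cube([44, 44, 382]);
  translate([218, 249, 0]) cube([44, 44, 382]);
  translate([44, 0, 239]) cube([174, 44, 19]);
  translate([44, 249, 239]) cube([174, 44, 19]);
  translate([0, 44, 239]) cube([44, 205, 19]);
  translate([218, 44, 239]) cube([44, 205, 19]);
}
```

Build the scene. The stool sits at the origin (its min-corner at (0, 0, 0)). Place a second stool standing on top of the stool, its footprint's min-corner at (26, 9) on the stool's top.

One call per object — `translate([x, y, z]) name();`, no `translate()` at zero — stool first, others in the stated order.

stool();
translate([26, 9, 436]) stool_2();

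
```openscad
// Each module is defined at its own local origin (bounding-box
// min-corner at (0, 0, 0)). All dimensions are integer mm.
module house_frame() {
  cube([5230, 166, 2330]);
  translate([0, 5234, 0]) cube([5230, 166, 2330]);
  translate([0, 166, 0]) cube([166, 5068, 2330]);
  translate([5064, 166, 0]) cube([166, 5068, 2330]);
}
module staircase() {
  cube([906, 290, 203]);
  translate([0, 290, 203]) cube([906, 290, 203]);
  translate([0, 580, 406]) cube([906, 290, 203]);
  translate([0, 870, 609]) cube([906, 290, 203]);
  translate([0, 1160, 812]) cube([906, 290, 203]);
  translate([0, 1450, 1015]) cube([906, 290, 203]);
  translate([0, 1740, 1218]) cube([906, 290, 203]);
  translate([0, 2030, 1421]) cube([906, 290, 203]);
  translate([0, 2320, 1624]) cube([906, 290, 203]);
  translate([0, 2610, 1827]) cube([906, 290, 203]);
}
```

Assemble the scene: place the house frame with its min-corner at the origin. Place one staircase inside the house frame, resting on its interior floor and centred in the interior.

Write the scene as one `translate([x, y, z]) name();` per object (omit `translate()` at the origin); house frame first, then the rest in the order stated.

house_frame();
translate([2162, 1250, 0]) staircase();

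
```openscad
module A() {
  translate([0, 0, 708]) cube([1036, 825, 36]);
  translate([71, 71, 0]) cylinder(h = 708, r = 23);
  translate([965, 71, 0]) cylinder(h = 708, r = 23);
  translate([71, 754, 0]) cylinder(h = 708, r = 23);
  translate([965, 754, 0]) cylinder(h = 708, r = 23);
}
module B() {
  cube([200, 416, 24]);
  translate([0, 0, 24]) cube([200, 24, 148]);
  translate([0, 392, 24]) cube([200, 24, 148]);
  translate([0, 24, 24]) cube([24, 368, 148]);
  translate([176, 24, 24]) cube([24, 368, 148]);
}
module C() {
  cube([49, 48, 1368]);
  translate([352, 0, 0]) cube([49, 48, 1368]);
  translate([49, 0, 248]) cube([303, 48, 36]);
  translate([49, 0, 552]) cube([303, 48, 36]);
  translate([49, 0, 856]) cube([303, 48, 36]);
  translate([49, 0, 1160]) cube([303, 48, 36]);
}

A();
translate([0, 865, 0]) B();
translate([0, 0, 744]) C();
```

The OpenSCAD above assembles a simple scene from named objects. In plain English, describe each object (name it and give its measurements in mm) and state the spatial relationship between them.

A is a table: top 1036 mm (x) × 825 mm (y), 36 mm thick, upper face at z = 744 mm, on four round legs of 46 mm diameter, each leg's bounding box inset 48 mm from the nearest pair of top edges, running from z = 0 to the bottom of the top.

B is an open-topped rectangular box: outside dimensions 200×416×172 mm, with a uniform wall and base thickness of 24 mm. The base is a full 200×416 slab on the floor; four walls sit on top of the base. The front and back walls (the −y and +y sides) span the full width; the two side walls fit between them.

C is a wooden ladder with two side rails of 49×48 mm section and 1368 mm height, set 401 mm apart overall. Between them run 4 rectangular rungs (48 mm deep, 36 mm thick), front faces flush with the rails' −y face. The bottom of the first rung is 248 mm above the floor and each subsequent rung is 304 mm higher than the one below.

The open box is on the floor beside the table on its +y side. The ladder is on top of the table.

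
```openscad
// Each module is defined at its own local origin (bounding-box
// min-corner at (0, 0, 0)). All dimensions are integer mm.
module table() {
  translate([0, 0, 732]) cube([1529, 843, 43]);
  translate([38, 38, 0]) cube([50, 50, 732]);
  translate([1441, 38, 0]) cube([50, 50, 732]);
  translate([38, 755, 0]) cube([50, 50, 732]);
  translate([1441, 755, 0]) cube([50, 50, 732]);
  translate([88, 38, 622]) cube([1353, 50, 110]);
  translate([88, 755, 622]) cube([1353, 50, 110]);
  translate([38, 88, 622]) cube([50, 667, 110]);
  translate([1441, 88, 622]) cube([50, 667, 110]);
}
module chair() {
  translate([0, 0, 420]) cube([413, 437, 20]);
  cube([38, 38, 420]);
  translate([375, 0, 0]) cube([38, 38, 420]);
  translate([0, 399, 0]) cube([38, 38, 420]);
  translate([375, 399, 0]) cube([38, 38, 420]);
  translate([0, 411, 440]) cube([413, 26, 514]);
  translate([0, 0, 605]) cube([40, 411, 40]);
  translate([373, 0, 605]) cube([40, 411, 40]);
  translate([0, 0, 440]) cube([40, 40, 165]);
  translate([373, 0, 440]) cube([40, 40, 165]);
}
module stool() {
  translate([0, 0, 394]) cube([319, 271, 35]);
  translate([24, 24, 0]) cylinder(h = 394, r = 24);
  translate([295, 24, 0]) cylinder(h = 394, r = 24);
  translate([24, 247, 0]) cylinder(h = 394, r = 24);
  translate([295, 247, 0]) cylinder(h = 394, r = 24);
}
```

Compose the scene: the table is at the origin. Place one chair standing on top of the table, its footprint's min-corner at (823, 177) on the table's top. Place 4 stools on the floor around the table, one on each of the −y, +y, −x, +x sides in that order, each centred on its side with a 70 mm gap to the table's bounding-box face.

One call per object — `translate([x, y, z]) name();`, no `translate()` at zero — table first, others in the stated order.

table();
translate([823, 177, 775]) chair();
translate([605, -341, 0]) stool();
translate([605, 913, 0]) stool();
translate([-389, 286, 0]) stool();
translate([1599, 286, 0]) stool();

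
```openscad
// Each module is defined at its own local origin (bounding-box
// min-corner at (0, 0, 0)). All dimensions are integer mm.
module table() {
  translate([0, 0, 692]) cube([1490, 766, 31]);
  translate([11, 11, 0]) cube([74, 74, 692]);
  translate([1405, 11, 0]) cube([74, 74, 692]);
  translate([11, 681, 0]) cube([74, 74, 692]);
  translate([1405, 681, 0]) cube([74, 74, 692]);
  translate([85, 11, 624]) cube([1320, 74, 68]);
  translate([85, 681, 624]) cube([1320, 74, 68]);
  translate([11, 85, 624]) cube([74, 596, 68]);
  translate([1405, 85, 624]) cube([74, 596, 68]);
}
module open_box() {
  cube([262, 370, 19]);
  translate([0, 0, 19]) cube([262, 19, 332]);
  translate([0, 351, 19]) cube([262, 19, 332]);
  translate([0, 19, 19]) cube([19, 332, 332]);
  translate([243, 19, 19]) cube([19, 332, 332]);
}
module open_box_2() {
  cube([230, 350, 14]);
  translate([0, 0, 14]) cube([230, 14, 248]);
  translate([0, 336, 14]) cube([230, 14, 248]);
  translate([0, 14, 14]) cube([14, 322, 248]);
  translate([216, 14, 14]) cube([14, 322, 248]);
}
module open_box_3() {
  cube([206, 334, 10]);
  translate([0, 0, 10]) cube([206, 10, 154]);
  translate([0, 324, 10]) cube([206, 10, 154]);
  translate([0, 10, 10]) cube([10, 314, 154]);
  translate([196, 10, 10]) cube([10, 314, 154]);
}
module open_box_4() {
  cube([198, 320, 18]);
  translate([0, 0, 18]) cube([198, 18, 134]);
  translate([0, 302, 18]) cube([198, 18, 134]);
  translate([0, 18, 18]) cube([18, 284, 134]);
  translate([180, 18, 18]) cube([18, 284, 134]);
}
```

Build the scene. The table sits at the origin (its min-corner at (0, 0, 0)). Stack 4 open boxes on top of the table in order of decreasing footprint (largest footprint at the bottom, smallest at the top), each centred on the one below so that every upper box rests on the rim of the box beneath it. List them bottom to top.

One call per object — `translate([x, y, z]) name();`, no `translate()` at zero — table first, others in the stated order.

table();
translate([614, 198, 723]) open_box();
translate([630, 208, 1074]) open_box_2();
translate([642, 216, 1336]) open_box_3();
translate([646, 223, 1500]) open_box_4();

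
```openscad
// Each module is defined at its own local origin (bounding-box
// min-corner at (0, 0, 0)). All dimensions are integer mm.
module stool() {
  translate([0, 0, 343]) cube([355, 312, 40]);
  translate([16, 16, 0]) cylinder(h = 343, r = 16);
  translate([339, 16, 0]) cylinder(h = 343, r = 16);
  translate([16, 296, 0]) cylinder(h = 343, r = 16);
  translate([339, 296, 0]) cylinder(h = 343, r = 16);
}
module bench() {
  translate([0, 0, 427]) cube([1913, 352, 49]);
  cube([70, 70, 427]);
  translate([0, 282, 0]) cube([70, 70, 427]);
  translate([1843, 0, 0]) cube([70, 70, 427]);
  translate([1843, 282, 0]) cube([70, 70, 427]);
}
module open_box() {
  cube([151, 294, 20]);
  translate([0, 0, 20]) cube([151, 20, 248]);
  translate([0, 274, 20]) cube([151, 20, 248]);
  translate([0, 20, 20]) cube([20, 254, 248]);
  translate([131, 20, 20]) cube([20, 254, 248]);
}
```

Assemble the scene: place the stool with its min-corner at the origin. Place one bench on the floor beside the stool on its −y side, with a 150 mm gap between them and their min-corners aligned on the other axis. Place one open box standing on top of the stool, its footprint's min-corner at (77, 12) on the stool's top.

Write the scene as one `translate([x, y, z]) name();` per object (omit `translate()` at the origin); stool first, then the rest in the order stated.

stool();
translate([0, -502, 0]) bench();
translate([77, 12, 383]) open_box();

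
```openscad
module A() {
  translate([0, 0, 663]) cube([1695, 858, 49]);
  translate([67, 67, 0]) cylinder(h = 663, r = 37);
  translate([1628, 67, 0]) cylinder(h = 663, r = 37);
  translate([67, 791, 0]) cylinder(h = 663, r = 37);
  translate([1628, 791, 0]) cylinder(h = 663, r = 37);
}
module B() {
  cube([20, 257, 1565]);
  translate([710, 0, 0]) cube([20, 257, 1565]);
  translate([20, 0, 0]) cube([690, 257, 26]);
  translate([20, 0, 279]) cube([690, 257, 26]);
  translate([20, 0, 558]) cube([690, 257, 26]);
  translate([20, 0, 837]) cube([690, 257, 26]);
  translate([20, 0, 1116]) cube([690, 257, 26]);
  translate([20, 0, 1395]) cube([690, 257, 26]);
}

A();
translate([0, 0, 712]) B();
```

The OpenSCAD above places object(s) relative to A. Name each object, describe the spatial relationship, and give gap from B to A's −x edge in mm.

The bookshelf's min-x is at 0; the table's min-x is 0; gap = 0 mm.

A is a table. B is a bookshelf. The bookshelf is on top of the table. The gap from the bookshelf to the table's −x edge is 0 mm.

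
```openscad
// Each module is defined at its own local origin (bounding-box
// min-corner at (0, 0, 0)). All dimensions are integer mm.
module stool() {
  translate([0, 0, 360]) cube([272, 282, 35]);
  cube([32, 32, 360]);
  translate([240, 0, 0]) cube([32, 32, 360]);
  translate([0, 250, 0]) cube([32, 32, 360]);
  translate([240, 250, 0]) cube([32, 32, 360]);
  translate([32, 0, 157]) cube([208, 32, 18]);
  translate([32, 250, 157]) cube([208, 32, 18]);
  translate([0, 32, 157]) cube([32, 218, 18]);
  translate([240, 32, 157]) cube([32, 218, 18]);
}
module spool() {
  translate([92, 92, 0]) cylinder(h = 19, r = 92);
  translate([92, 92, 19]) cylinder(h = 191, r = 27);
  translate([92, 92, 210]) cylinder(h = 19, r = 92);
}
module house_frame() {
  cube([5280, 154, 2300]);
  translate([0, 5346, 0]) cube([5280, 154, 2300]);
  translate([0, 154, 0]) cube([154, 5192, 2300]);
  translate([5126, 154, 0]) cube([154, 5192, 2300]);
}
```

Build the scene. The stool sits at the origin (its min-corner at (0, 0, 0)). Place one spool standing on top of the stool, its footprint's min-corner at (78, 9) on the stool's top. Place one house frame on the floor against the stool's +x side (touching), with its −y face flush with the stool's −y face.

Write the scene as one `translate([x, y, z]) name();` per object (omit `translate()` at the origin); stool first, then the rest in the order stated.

stool();
translate([78, 9, 395]) spool();
translate([272, 0, 0]) house_frame();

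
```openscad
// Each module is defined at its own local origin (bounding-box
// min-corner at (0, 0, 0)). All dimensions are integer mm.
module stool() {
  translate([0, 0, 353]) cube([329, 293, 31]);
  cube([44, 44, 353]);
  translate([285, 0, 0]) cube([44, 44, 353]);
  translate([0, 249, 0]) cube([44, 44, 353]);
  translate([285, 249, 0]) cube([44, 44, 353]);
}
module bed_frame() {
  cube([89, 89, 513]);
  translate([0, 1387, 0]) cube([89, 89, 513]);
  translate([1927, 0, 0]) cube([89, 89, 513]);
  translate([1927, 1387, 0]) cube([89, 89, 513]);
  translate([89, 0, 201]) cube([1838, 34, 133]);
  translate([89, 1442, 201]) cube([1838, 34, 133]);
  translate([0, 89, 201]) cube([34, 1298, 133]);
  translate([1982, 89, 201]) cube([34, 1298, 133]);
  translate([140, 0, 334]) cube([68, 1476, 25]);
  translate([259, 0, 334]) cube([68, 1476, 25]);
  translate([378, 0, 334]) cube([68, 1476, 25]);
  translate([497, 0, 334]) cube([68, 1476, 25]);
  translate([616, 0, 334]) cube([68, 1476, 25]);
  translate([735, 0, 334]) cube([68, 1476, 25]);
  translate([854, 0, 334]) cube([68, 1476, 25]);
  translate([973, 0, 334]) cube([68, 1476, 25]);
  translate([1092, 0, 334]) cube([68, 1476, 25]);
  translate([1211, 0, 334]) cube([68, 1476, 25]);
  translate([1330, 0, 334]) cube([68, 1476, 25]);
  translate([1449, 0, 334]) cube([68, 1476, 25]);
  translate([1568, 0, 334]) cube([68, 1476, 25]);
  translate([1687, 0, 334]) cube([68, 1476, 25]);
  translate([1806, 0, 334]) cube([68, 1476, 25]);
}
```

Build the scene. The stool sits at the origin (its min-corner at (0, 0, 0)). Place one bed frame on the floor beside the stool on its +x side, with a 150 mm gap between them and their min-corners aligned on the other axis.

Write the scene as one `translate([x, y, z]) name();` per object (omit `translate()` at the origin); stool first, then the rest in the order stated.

stool();
translate([479, 0, 0]) bed_frame();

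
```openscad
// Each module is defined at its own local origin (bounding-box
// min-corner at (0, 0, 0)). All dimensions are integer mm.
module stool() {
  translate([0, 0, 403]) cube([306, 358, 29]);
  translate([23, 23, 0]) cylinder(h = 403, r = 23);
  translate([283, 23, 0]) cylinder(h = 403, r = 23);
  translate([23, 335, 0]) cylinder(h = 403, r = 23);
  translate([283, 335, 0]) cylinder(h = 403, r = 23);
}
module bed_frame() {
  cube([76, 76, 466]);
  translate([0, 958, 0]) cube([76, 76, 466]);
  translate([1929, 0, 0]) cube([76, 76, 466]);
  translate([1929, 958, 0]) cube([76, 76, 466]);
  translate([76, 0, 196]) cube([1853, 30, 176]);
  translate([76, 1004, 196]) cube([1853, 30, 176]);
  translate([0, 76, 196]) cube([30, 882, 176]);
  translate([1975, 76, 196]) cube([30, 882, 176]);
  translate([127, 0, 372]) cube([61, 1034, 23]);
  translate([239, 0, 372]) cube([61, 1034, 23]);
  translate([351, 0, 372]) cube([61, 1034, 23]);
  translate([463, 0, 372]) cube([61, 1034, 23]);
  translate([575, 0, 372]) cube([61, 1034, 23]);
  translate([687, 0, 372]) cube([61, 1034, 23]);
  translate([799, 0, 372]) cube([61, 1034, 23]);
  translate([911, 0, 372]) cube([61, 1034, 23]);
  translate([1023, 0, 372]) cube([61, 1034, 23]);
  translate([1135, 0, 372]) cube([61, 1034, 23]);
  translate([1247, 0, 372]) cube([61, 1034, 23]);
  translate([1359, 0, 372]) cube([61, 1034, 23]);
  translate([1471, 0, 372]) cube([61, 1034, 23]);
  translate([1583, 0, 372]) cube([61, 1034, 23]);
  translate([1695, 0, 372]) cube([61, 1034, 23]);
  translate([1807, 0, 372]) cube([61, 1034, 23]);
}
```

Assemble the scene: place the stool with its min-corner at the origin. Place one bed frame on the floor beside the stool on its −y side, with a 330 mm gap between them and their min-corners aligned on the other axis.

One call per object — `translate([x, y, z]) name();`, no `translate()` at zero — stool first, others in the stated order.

stool();
translate([0, -1364, 0]) bed_frame();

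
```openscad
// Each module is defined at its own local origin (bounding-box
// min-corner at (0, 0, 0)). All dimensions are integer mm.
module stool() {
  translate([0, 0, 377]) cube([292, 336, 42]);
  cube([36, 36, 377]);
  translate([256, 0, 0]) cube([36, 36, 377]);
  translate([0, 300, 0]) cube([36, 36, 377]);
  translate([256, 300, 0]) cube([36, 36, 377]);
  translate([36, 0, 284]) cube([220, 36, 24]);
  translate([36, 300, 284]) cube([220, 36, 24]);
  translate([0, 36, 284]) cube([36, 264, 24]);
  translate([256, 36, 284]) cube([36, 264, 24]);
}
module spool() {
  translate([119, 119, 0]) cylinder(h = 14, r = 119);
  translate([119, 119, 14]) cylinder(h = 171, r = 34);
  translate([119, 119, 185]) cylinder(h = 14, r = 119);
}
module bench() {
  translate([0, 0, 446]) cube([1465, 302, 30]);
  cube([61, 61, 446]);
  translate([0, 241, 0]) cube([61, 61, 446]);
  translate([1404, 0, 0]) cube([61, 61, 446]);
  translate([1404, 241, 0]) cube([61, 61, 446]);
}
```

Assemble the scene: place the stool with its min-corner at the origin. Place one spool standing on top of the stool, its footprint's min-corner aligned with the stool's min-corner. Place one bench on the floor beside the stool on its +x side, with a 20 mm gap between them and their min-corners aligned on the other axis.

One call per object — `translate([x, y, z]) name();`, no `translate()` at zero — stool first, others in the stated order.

stool();
translate([0, 0, 419]) spool();
translate([312, 0, 0]) bench();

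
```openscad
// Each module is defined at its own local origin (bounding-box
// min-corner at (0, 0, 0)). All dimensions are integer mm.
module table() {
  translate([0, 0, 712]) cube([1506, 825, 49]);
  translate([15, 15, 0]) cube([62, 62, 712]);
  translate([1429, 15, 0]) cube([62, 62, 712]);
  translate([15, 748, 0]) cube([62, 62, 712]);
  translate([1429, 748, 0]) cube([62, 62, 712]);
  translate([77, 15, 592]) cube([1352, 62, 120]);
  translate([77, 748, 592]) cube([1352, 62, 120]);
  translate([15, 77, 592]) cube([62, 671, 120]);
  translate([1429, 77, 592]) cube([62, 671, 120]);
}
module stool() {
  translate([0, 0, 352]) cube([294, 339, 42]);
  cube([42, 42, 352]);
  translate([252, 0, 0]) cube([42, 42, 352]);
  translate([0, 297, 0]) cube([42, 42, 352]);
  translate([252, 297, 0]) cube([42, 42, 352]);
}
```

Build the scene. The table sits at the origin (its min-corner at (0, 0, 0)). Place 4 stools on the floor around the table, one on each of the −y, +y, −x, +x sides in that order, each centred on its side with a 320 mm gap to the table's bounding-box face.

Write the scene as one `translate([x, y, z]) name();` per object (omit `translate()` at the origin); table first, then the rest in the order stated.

table();
translate([606, -659, 0]) stool();
translate([606, 1145, 0]) stool();
translate([-614, 243, 0]) stool();
translate([1826, 243, 0]) stool();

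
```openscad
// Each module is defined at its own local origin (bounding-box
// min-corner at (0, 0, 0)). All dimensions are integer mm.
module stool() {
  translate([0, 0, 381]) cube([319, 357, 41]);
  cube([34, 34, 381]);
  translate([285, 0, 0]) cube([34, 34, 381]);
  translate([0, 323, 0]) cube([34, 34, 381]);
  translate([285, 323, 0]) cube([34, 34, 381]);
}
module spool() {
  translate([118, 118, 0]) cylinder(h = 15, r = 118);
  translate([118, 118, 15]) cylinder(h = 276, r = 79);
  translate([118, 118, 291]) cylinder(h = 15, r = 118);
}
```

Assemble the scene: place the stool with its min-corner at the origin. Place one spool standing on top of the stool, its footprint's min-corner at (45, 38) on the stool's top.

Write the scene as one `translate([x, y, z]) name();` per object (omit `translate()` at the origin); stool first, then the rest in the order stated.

stool();
translate([45, 38, 422]) spool();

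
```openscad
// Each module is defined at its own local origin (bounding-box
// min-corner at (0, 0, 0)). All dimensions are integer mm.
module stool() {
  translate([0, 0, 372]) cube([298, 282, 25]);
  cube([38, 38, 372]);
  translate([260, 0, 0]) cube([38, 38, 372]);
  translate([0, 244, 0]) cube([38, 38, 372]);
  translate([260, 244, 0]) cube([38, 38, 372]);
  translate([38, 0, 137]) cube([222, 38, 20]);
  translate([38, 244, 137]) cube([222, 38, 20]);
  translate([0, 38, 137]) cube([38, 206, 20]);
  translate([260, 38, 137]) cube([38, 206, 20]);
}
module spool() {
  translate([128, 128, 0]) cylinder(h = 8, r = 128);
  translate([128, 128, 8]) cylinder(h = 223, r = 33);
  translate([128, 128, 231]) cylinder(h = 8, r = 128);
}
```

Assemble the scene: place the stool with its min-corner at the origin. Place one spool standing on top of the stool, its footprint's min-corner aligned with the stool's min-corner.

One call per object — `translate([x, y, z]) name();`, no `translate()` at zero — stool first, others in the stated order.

stool();
translate([0, 0, 397]) spool();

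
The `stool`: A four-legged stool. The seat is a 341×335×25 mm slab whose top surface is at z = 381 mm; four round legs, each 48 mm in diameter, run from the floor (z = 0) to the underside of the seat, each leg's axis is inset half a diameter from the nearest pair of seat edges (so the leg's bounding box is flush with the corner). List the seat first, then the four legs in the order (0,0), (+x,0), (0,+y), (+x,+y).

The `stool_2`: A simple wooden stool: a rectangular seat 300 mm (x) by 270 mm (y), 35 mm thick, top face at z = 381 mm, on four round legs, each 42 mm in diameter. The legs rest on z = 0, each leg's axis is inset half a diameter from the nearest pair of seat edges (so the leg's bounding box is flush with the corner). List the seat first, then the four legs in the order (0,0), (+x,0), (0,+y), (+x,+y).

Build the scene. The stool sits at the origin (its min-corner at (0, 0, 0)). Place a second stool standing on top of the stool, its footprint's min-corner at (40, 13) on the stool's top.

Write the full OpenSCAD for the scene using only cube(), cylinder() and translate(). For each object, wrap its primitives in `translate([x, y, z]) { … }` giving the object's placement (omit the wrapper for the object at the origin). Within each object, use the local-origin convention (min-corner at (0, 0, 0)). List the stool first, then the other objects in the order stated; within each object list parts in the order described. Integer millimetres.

translate([0, 0, 356]) cube([341, 335, 25]);
translate([24, 24, 0]) cylinder(h = 356, r = 24);
translate([317, 24, 0]) cylinder(h = 356, r = 24);
translate([24, 311, 0]) cylinder(h = 356, r = 24);
translate([317, 311, 0]) cylinder(h = 356, r = 24);
translate([40, 13, 381]) {
  translate([0, 0, 346]) cube([300, 270, 35]);
  translate([21, 21, 0]) cylinder(h = 346, r = 21);
  translate([279, 21, 0]) cylinder(h = 346, r = 21);
  translate([21, 249, 0]) cylinder(h = 346, r = 21);
  translate([279, 249, 0]) cylinder(h = 346, r = 21);
}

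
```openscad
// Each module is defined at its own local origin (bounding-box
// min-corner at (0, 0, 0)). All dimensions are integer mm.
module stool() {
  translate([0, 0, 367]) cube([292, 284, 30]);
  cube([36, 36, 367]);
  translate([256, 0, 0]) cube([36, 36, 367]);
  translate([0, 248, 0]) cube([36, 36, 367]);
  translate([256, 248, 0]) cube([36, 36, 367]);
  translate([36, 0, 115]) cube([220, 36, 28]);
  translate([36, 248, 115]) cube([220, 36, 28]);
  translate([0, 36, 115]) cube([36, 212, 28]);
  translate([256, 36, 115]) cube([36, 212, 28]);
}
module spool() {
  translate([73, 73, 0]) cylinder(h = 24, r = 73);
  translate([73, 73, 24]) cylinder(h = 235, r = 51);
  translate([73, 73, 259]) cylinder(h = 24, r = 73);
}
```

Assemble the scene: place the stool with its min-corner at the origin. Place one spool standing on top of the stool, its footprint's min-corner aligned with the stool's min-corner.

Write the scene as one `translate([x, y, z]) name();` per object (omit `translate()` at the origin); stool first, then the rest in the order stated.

stool();
translate([0, 0, 397]) spool();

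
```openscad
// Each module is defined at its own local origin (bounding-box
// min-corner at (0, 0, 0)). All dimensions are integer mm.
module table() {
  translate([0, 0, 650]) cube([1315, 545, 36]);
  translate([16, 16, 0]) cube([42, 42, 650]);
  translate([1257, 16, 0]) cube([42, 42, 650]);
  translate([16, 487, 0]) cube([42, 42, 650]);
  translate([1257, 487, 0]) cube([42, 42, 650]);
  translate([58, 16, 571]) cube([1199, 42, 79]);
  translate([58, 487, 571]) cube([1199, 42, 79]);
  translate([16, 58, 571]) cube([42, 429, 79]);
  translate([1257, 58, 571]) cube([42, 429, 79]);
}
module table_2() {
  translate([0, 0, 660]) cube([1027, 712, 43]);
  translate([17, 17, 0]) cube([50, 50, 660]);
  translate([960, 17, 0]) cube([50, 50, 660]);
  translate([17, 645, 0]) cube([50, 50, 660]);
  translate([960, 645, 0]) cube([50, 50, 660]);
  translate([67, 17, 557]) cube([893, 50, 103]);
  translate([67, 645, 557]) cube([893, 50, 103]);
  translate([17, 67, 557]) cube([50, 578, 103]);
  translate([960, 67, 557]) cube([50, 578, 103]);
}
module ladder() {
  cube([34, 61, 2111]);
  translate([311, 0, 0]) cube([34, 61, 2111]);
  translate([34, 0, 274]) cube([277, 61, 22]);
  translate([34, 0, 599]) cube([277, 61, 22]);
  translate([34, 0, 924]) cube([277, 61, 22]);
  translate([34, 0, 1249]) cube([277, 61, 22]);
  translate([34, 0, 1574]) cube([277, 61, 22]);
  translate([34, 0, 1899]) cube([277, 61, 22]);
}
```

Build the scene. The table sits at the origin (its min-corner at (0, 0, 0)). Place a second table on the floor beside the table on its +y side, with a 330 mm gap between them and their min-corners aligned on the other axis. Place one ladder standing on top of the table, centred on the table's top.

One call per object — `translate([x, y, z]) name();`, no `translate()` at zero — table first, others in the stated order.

table();
translate([0, 875, 0]) table_2();
translate([485, 242, 686]) ladder();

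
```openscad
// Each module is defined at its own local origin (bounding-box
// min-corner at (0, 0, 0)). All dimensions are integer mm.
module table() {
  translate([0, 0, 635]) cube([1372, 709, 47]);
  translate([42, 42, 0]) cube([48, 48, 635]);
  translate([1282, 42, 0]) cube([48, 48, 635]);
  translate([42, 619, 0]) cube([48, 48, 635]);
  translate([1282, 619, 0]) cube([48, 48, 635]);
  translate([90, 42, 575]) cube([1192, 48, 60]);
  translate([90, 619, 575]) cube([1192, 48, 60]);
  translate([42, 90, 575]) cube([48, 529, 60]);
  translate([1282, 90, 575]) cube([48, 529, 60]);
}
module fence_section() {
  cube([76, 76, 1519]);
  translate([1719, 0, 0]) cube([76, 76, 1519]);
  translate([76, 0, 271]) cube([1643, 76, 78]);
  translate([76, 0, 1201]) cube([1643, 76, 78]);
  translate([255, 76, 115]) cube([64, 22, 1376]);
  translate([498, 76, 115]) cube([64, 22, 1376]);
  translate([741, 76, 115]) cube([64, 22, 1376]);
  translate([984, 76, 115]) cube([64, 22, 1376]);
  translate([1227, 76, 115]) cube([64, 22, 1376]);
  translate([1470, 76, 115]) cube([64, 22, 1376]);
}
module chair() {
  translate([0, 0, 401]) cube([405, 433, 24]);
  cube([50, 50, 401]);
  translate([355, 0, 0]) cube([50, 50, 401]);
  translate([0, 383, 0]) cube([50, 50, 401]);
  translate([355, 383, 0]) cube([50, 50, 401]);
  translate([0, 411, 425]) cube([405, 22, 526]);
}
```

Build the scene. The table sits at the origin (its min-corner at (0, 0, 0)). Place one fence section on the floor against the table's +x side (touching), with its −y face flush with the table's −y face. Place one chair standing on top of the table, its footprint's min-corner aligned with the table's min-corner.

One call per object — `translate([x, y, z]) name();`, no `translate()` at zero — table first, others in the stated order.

table();
translate([1372, 0, 0]) fence_section();
translate([0, 0, 682]) chair();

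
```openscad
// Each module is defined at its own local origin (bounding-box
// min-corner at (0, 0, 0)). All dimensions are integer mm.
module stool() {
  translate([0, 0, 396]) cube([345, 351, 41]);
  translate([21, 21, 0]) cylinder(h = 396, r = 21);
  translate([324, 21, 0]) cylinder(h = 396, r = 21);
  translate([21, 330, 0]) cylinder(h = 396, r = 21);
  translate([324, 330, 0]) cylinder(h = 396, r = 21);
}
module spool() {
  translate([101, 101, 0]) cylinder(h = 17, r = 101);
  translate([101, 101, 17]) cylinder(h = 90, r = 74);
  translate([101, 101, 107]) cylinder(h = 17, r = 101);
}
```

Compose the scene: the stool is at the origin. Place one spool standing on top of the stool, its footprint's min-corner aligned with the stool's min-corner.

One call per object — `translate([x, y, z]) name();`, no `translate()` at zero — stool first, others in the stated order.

stool();
translate([0, 0, 437]) spool();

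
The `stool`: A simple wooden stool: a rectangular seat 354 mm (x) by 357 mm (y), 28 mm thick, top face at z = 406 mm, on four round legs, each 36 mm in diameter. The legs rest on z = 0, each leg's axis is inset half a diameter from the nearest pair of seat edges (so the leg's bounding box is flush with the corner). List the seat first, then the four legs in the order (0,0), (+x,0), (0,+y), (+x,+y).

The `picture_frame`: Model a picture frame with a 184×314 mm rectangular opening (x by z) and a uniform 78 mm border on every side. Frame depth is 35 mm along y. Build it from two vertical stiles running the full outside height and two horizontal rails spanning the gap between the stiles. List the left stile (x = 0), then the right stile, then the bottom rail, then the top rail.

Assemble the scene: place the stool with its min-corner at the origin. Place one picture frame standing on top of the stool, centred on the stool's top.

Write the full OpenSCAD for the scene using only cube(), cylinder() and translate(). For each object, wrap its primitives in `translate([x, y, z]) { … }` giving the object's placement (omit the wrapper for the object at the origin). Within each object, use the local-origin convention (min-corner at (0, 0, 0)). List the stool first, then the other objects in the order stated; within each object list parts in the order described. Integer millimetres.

translate([0, 0, 378]) cube([354, 357, 28]);
translate([18, 18, 0]) cylinder(h = 378, r = 18);
translate([336, 18, 0]) cylinder(h = 378, r = 18);
translate([18, 339, 0]) cylinder(h = 378, r = 18);
translate([336, 339, 0]) cylinder(h = 378, r = 18);
translate([7, 161, 406]) {
  cube([78, 35, 470]);
  translate([262, 0, 0]) cube([78, 35, 470]);
  translate([78, 0, 0]) cube([184, 35, 78]);
  translate([78, 0, 392]) cube([184, 35, 78]);
}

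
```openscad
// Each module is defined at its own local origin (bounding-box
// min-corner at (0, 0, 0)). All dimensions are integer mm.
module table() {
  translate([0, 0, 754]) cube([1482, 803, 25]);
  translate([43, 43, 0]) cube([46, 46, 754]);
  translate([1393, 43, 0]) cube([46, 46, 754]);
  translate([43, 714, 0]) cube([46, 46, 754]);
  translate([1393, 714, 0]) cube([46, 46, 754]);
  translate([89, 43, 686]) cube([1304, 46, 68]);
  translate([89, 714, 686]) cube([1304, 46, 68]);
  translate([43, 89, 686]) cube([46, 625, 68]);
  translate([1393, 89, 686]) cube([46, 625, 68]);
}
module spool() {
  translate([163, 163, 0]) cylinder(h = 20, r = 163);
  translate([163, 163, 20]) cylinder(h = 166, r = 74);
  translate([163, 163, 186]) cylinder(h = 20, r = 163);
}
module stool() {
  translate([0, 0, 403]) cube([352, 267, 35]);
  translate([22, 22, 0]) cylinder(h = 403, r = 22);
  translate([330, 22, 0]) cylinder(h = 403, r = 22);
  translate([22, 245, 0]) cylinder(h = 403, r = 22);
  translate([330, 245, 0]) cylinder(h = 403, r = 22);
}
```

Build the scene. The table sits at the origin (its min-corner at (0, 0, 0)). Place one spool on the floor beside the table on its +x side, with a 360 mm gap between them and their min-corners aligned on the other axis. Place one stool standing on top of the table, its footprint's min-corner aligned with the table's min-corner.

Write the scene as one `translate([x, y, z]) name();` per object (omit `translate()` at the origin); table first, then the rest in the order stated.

table();
translate([1842, 0, 0]) spool();
translate([0, 0, 779]) stool();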